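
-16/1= -16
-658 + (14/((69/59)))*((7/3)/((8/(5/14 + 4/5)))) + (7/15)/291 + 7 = -646.96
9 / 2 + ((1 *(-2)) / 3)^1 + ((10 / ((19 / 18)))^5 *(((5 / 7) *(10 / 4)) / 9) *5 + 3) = 7873910640413 / 103996158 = 75713.48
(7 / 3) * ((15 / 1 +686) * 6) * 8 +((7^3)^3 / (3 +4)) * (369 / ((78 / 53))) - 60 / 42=263079452957 / 182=1445491499.76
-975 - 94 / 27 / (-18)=-236878 / 243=-974.81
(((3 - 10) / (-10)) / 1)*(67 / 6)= 469 / 60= 7.82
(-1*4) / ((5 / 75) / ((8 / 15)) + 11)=-32 / 89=-0.36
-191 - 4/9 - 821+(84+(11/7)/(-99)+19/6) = -116587/126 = -925.29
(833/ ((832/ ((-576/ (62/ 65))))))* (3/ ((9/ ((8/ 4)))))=-12495/ 31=-403.06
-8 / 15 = -0.53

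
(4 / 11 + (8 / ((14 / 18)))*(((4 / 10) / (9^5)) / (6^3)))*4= 99202408 / 68201595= 1.45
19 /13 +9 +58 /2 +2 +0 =539 /13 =41.46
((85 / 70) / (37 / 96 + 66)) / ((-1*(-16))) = 51 / 44611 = 0.00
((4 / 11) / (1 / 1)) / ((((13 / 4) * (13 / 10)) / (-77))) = -1120 / 169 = -6.63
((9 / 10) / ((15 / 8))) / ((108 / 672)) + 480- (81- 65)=35024 / 75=466.99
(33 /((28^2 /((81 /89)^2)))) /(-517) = -19683 /291873008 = -0.00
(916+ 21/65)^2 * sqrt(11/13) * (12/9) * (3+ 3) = 28380101768 * sqrt(143)/54925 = 6178910.46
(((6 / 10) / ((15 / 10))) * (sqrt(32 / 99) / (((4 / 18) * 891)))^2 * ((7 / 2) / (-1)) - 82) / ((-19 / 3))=20938034 / 1617165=12.95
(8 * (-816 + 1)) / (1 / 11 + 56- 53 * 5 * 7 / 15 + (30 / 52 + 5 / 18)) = 839124 / 8587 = 97.72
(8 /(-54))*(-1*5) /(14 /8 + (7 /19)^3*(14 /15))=0.41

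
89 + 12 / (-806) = 35861 / 403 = 88.99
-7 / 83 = -0.08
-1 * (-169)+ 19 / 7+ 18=1328 / 7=189.71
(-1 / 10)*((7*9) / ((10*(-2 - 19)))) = 3 / 100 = 0.03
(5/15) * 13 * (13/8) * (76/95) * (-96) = -2704/5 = -540.80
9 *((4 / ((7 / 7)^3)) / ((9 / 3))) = 12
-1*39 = -39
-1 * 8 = -8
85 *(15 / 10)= 255 / 2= 127.50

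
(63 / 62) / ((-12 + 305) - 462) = -63 / 10478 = -0.01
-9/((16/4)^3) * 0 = 0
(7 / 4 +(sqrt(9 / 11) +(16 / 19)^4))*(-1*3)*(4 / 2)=-3523173 / 260642 - 18*sqrt(11) / 11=-18.94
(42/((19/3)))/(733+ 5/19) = 7/774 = 0.01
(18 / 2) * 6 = 54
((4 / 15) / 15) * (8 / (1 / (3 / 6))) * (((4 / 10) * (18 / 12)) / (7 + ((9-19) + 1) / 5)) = 8 / 975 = 0.01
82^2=6724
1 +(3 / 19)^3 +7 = 54899 / 6859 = 8.00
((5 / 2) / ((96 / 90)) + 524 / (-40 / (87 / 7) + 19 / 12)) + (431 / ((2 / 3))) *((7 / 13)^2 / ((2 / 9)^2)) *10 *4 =466230776139 / 3077152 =151513.73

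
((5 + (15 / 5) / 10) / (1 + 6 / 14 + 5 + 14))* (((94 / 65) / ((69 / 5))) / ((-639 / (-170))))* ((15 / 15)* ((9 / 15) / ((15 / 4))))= 2371432 / 2049129225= 0.00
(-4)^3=-64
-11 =-11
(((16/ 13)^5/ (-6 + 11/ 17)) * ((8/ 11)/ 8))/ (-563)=17825792/ 209246996959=0.00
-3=-3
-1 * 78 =-78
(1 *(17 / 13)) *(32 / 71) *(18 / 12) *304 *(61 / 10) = 7565952 / 4615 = 1639.43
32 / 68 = 8 / 17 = 0.47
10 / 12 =5 / 6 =0.83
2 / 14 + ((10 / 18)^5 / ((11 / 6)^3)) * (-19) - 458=-9332749885 / 20376279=-458.02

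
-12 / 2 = -6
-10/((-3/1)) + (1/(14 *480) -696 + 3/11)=-17060583/24640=-692.39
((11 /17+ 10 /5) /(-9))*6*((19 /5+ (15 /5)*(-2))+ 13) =-324 /17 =-19.06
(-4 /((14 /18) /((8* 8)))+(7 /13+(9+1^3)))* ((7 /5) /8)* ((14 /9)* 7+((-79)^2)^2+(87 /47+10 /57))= -4538011972904207 /2089620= -2171692447.86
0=0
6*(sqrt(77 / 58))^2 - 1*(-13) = 608 / 29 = 20.97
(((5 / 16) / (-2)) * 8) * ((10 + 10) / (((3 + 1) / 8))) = -50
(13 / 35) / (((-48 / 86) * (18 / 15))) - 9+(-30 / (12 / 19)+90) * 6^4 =55511009 / 1008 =55070.45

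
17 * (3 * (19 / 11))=88.09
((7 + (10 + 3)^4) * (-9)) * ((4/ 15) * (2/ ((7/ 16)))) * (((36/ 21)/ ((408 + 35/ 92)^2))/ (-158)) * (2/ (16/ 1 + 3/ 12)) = 4456849342464/ 1775873560081075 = 0.00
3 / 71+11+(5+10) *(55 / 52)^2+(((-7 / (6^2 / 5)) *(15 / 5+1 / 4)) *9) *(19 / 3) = -5481667 / 35997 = -152.28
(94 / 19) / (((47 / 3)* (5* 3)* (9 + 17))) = 1 / 1235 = 0.00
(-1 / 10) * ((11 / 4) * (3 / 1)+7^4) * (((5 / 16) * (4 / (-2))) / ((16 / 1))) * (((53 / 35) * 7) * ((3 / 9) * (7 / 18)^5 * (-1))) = -0.30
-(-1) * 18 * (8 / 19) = 7.58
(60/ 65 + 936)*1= 12180/ 13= 936.92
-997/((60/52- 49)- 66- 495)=12961/7915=1.64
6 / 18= 1 / 3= 0.33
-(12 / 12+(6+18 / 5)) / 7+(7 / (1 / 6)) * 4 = 5827 / 35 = 166.49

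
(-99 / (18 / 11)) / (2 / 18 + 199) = -1089 / 3584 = -0.30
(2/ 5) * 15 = 6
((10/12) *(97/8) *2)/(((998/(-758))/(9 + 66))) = -4595375/3992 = -1151.15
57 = 57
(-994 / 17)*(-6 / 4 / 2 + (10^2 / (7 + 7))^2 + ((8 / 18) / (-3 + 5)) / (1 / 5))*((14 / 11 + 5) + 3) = -6435227 / 231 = -27858.13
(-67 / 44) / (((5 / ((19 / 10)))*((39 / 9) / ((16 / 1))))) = -7638 / 3575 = -2.14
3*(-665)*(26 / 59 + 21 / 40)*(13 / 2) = -11821173 / 944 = -12522.43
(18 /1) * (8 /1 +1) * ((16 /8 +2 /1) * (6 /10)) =1944 /5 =388.80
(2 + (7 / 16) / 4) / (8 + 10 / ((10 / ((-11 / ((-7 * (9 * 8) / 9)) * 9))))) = 945 / 4376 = 0.22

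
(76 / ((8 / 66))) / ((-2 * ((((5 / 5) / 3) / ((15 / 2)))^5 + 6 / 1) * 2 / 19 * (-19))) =26.12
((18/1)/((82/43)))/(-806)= -387/33046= -0.01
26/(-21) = -26/21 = -1.24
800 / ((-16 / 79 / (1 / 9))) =-3950 / 9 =-438.89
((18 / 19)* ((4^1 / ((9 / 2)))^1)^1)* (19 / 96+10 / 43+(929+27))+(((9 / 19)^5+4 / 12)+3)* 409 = 463900078461 / 212944514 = 2178.50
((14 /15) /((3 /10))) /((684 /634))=4438 /1539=2.88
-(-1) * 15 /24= 5 /8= 0.62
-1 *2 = -2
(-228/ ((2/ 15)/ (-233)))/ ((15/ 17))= 451554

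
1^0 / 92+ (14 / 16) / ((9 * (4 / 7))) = 1199 / 6624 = 0.18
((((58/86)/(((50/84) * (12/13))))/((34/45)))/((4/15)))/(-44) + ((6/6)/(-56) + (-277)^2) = 276405531173/3602368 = 76728.84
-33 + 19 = -14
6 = 6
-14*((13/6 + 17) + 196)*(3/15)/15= -9037/225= -40.16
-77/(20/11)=-847/20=-42.35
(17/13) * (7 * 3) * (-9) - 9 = -3330/13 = -256.15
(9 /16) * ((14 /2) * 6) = 189 /8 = 23.62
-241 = -241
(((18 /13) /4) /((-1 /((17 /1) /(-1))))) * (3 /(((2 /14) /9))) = 28917 /26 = 1112.19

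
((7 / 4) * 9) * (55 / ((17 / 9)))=31185 / 68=458.60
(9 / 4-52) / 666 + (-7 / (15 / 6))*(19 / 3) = -237203 / 13320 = -17.81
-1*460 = -460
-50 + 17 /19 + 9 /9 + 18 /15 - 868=-86916 /95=-914.91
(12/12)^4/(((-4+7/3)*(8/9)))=-27/40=-0.68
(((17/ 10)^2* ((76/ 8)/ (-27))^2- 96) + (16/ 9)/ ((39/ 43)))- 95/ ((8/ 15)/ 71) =-48296903873/ 3790800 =-12740.56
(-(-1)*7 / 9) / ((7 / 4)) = 4 / 9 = 0.44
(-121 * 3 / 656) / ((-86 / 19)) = 6897 / 56416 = 0.12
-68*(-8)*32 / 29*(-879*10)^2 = 1345013452800 / 29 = 46379774234.48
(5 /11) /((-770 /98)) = -7 /121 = -0.06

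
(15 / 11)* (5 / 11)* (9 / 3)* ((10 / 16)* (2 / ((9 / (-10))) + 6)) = 4.39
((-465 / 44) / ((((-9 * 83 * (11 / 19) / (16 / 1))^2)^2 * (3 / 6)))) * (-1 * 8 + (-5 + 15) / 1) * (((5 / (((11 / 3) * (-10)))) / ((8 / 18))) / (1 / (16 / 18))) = 1323811143680 / 61290901434020049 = 0.00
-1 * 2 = -2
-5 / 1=-5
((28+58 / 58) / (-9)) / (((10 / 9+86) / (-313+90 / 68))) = 307313 / 26656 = 11.53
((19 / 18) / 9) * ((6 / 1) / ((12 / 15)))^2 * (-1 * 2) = -13.19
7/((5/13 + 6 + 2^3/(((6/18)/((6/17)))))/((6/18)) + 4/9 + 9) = 13923/107426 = 0.13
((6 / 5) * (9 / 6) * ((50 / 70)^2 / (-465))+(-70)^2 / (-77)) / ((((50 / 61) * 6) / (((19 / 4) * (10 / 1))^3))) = -2224487319335 / 1604064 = -1386782.15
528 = 528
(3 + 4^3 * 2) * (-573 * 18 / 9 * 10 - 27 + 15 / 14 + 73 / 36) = -379106533 / 252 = -1504391.00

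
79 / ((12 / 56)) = 1106 / 3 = 368.67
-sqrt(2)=-1.41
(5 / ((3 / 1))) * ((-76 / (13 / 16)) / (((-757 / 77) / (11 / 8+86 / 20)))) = 2656808 / 29523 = 89.99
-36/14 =-18/7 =-2.57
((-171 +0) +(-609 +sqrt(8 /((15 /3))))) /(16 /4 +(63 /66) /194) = -3329040 /17093 +8536 * sqrt(10) /85465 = -194.44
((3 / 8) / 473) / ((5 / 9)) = 27 / 18920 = 0.00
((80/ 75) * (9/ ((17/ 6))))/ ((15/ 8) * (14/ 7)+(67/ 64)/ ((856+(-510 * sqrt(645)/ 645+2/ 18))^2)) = 639912818406270958393344/ 708237113496512718308873-26513274544128 * sqrt(645)/ 41661006676265454018169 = 0.90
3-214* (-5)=1073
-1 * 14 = -14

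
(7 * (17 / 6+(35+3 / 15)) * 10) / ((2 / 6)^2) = 23961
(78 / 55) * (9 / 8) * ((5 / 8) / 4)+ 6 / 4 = 2463 / 1408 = 1.75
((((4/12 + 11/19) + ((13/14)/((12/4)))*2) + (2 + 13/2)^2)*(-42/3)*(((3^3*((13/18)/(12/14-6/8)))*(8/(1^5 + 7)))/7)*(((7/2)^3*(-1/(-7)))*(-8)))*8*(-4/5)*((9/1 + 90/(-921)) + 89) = -14428791080704/17499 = -824549464.58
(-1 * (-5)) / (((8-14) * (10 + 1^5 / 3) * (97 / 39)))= -195 / 6014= -0.03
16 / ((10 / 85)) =136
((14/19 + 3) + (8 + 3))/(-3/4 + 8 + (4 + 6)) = 1120/1311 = 0.85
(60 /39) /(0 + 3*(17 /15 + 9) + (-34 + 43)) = 100 /2561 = 0.04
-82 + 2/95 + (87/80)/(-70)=-8724213/106400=-81.99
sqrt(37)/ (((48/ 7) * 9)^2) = 49 * sqrt(37)/ 186624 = 0.00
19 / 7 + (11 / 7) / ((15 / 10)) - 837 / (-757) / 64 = 3844969 / 1017408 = 3.78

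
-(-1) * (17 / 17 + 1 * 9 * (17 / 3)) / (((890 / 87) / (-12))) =-27144 / 445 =-61.00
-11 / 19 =-0.58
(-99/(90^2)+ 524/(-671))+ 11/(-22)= -780931/603900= -1.29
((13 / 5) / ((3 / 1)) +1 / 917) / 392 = 1492 / 673995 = 0.00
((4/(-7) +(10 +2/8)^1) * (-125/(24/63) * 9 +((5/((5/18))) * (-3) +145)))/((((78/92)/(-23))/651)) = 101757221713/208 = 489217412.08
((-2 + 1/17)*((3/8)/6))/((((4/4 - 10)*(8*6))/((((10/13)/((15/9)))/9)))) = 11/763776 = 0.00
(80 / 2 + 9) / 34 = 49 / 34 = 1.44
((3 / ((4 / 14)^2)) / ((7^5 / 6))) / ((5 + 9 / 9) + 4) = 9 / 6860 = 0.00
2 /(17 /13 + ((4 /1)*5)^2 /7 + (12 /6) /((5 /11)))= 910 /28597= 0.03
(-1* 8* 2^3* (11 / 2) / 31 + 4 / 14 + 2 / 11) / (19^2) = -25988 / 861707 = -0.03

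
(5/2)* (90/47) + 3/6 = 5.29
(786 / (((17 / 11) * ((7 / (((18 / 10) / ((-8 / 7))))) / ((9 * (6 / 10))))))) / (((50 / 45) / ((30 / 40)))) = -28363203 / 68000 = -417.11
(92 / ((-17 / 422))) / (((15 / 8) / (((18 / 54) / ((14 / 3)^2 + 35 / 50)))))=-621184 / 34391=-18.06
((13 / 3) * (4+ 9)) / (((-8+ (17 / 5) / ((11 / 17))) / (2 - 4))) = 18590 / 453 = 41.04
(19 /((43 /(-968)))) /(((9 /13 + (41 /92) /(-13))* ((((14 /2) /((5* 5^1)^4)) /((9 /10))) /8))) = -61866090000000 /236887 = -261162875.13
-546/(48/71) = -807.62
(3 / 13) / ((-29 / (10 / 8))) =-15 / 1508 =-0.01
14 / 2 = 7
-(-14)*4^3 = 896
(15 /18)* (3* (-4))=-10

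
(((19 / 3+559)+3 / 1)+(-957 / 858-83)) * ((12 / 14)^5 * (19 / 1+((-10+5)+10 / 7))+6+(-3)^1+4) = 62823103919 / 9176622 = 6845.99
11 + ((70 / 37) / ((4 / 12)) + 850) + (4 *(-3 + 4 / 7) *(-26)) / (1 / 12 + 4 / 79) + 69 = 92791548 / 32893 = 2821.01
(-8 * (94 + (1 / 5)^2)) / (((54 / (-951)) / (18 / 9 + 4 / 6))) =23848544 / 675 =35331.18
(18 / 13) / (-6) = -3 / 13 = -0.23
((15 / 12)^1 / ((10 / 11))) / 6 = 0.23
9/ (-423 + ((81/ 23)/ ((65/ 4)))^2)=-2235025/ 105034511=-0.02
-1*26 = -26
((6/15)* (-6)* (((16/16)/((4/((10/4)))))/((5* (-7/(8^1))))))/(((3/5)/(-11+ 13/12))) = -17/3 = -5.67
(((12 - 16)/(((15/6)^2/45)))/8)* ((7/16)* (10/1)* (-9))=567/4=141.75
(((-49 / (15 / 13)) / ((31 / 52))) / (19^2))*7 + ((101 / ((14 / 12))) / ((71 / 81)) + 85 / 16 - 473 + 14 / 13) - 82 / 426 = -2136873133901 / 5784404080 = -369.42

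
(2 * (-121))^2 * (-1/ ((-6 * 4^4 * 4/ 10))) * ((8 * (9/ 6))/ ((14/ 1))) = 81.70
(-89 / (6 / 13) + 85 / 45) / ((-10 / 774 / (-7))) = -1034537 / 10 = -103453.70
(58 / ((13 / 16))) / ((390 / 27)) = 4.94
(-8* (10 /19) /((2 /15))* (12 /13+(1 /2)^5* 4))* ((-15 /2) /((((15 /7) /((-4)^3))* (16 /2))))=-228900 /247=-926.72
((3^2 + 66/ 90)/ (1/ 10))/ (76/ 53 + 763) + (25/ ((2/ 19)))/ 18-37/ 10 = 64081/ 6660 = 9.62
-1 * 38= -38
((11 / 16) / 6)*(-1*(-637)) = 7007 / 96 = 72.99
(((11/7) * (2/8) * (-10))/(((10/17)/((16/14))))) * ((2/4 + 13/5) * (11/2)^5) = -933612647/7840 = -119083.25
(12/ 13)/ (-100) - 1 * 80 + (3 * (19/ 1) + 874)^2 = 866680.99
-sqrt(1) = -1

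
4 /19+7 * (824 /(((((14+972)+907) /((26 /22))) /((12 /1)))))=43.42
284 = 284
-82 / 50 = -41 / 25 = -1.64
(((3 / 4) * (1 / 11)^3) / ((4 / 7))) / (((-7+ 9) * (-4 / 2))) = -21 / 85184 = -0.00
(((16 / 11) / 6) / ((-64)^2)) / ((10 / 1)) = 1 / 168960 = 0.00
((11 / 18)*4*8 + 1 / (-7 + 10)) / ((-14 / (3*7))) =-179 / 6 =-29.83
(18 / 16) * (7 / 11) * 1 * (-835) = -52605 / 88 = -597.78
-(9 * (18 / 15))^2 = -2916 / 25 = -116.64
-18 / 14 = -1.29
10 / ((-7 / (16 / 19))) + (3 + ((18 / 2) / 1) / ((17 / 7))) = 12442 / 2261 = 5.50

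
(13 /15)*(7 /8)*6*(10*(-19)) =-1729 /2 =-864.50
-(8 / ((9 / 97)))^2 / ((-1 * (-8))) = -75272 / 81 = -929.28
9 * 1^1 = 9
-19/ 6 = -3.17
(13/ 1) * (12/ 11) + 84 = 1080/ 11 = 98.18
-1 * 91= -91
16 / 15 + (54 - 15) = 601 / 15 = 40.07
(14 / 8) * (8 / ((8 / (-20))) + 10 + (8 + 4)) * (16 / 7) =8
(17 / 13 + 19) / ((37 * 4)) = 66 / 481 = 0.14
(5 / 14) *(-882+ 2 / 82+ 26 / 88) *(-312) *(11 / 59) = 310157445 / 16933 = 18316.75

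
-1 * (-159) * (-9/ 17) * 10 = -14310/ 17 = -841.76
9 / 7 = 1.29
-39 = -39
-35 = -35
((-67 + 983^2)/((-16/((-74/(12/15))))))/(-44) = -89375535/704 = -126953.88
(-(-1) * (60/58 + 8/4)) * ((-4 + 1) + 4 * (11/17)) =-1.25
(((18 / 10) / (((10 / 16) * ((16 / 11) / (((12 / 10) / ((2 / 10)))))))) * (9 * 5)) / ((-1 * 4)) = -2673 / 20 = -133.65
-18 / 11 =-1.64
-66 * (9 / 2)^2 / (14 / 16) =-10692 / 7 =-1527.43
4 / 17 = 0.24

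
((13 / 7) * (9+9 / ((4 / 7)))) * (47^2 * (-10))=-1015351.07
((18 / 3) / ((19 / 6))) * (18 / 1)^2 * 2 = 23328 / 19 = 1227.79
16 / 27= 0.59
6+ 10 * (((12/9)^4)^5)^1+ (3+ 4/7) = 77199428499187/24407490807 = 3162.94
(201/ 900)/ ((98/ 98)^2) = 0.22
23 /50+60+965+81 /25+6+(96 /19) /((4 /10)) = 1047.33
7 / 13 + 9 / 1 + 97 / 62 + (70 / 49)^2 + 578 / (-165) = 62824133 / 6516510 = 9.64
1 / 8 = 0.12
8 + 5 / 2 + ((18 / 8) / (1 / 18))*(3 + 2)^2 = 1023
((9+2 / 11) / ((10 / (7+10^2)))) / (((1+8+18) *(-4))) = -10807 / 11880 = -0.91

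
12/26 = 6/13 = 0.46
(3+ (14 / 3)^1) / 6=23 / 18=1.28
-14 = -14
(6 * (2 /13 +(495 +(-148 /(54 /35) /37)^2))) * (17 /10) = 80856641 /15795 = 5119.13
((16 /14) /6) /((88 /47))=0.10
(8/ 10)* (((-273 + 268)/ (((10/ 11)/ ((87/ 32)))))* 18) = -8613/ 40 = -215.32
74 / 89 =0.83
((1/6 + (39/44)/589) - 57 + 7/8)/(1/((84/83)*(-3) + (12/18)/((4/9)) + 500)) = -37893129365/1358544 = -27892.46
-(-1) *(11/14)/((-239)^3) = -11/191126866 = -0.00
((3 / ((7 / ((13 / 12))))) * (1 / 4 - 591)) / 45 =-30719 / 5040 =-6.10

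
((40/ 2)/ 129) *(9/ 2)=30/ 43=0.70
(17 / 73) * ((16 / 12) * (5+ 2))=2.17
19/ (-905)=-19/ 905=-0.02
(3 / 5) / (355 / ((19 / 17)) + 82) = 19 / 12655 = 0.00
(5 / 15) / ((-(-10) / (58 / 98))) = 29 / 1470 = 0.02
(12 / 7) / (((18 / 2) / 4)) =16 / 21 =0.76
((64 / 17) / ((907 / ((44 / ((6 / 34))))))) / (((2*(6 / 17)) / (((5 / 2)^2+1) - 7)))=0.37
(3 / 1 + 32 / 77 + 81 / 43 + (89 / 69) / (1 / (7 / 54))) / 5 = 67439149 / 61683930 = 1.09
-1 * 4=-4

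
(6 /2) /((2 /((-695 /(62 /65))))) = -135525 /124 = -1092.94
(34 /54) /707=17 /19089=0.00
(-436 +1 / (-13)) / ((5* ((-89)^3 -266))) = 5669 / 45840275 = 0.00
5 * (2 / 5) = 2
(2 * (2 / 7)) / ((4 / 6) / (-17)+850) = 51 / 75859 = 0.00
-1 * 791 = -791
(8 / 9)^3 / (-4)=-0.18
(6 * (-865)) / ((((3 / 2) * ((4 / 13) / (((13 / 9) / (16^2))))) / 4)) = -146185 / 576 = -253.79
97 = 97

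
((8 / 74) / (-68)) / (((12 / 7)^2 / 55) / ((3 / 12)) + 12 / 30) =-2695 / 1040366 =-0.00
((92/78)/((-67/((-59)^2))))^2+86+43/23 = 603526646297/157038687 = 3843.17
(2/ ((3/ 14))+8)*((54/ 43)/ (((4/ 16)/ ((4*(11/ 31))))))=123.58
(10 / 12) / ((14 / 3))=5 / 28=0.18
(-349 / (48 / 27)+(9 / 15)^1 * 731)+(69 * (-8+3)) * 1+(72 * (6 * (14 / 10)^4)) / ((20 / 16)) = 61247223 / 50000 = 1224.94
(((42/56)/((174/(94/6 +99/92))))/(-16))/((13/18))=-0.01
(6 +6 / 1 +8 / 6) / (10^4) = 1 / 750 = 0.00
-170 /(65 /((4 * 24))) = -3264 /13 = -251.08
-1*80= -80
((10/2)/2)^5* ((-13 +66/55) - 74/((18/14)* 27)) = -10579375/7776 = -1360.52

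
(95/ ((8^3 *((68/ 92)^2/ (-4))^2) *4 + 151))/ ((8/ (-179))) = -4758696205/ 423573432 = -11.23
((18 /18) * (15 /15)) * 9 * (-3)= -27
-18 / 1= -18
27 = 27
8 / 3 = 2.67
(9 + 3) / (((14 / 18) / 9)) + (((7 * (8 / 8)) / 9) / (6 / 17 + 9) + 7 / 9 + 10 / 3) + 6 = 1493048 / 10017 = 149.05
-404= -404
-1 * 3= -3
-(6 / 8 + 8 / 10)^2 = -2.40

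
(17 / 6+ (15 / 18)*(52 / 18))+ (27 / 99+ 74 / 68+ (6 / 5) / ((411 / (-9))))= 22741538 / 3458565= 6.58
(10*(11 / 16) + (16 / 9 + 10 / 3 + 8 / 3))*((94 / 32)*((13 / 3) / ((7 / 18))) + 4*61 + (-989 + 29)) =-40367465 / 4032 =-10011.77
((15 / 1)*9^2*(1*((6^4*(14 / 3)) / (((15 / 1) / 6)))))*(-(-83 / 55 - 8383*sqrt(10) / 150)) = 243964224 / 55 + 4106731104*sqrt(10) / 25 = 523900674.22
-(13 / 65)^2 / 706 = -1 / 17650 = -0.00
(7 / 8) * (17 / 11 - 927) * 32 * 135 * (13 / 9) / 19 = -55582800 / 209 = -265946.41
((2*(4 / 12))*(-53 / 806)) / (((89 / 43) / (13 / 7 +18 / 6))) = -0.10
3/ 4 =0.75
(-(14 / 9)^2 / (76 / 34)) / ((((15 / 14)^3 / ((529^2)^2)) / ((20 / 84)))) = -16410435437.29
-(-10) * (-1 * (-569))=5690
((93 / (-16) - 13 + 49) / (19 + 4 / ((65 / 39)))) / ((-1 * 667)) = -105 / 49648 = -0.00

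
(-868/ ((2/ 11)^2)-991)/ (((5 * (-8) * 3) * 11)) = 3406/ 165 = 20.64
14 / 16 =7 / 8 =0.88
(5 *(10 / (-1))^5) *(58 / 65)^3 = -780448000 / 2197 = -355233.50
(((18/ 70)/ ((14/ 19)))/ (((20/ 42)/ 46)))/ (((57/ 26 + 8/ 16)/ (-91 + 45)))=-3527901/ 6125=-575.98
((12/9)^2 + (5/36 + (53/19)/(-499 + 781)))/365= 4129/782268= 0.01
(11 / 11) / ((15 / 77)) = 5.13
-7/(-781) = 7/781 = 0.01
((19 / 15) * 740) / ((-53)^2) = 2812 / 8427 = 0.33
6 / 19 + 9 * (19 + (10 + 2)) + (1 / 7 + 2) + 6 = 38232 / 133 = 287.46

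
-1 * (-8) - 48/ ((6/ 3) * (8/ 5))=-7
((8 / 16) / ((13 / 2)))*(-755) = -755 / 13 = -58.08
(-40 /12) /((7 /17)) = -170 /21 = -8.10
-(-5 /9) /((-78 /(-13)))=5 /54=0.09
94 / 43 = 2.19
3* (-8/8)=-3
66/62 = 33/31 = 1.06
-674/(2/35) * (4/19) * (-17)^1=802060/19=42213.68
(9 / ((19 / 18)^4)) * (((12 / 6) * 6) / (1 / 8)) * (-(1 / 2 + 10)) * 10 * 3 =-219229.96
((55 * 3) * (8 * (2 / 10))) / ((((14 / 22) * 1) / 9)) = 26136 / 7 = 3733.71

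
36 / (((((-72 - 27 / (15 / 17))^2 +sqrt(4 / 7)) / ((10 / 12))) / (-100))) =-138163725000 / 484805455427 +3750000 * sqrt(7) / 484805455427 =-0.28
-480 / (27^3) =-160 / 6561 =-0.02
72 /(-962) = -36 /481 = -0.07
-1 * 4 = -4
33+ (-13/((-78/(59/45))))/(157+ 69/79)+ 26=198683621/3367440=59.00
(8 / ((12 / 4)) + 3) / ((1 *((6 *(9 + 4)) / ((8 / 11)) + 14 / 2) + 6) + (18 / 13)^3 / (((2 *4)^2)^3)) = 0.05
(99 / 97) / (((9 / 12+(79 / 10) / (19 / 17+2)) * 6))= 17490 / 337657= 0.05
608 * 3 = 1824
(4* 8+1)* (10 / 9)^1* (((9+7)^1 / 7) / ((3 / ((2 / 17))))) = 3520 / 1071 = 3.29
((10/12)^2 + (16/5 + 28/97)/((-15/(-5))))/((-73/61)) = -1978169/1274580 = -1.55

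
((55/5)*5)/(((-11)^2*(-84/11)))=-5/84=-0.06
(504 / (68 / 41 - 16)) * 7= -246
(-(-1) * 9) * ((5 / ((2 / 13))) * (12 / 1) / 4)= 1755 / 2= 877.50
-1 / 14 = -0.07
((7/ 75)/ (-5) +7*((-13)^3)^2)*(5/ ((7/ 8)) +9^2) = 2929873061.38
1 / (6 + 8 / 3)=3 / 26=0.12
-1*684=-684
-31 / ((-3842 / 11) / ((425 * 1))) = 8525 / 226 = 37.72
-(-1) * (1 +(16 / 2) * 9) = 73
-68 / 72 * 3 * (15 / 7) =-85 / 14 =-6.07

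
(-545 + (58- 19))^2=256036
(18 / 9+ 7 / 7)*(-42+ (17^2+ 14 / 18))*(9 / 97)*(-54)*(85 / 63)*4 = -13647600 / 679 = -20099.56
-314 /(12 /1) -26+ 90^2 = 48287 /6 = 8047.83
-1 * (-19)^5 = 2476099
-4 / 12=-0.33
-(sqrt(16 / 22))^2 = -8 / 11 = -0.73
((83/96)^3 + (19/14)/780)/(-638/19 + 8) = -4956406519/195641671680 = -0.03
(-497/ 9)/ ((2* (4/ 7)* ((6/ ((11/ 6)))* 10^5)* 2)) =-0.00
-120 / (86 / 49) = -2940 / 43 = -68.37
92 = 92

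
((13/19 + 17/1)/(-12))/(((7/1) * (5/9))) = -36/95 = -0.38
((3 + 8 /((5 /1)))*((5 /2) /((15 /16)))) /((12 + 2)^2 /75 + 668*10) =0.00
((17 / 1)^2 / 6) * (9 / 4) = 867 / 8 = 108.38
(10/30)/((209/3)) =1/209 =0.00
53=53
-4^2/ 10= -8/ 5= -1.60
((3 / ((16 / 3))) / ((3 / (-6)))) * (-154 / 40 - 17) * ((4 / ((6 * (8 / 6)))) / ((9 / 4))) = 417 / 80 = 5.21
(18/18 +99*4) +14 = 411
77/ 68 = 1.13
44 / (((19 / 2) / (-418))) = -1936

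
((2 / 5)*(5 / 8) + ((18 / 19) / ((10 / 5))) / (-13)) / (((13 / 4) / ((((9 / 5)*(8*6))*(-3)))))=-273456 / 16055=-17.03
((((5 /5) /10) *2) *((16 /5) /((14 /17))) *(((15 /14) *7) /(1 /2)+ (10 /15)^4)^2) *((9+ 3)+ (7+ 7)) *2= 10716632992 /1148175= 9333.62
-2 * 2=-4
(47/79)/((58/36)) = 846/2291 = 0.37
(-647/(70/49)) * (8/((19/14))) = -253624/95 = -2669.73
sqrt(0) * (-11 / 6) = 0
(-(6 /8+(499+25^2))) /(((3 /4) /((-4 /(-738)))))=-8998 /1107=-8.13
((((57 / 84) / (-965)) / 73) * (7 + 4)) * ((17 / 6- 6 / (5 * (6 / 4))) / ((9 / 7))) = -12749 / 76080600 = -0.00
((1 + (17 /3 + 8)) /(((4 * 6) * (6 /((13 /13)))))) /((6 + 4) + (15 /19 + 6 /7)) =1463 /167292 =0.01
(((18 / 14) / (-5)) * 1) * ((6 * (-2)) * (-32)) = -3456 / 35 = -98.74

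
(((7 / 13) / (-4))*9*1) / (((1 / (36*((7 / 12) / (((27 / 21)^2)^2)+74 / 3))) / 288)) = -109696328 / 351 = -312525.15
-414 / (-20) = 207 / 10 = 20.70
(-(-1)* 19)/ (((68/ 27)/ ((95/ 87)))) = 16245/ 1972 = 8.24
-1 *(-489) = 489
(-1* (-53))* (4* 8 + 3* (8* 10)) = 14416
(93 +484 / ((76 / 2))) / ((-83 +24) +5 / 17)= -34153 / 18962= -1.80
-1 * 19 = -19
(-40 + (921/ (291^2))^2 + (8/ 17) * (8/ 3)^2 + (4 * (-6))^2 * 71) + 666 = 562459987863451/ 13544979993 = 41525.35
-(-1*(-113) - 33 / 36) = -1345 / 12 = -112.08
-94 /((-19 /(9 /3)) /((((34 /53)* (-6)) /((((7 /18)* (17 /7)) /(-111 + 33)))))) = 4751136 /1007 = 4718.11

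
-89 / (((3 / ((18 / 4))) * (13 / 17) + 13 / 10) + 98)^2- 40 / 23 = -104177041060 / 59595654407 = -1.75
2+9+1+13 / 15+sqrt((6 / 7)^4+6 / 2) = sqrt(8499) / 49+193 / 15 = 14.75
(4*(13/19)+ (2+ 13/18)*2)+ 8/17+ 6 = 42593/2907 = 14.65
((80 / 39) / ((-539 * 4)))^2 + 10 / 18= 81830215 / 147294147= 0.56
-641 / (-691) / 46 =641 / 31786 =0.02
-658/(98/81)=-3807/7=-543.86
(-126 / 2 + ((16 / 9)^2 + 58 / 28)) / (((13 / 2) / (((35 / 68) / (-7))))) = 327545 / 501228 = 0.65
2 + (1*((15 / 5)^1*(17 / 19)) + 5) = 9.68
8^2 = 64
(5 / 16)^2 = 0.10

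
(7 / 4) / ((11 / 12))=21 / 11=1.91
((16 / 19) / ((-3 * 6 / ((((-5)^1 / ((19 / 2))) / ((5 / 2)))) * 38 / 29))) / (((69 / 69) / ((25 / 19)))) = 11600 / 1172889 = 0.01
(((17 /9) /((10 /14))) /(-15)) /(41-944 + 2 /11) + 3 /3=6704734 /6703425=1.00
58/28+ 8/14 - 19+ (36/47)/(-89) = -958411/58562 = -16.37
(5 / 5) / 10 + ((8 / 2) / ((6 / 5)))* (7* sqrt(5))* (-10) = 1 / 10 - 700* sqrt(5) / 3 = -521.65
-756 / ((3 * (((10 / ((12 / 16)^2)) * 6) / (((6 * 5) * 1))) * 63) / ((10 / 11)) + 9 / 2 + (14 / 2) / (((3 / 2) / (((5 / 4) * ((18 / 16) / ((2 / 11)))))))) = -4480 / 4621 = -0.97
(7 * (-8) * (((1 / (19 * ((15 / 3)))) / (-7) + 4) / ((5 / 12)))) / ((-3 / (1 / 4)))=21272 / 475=44.78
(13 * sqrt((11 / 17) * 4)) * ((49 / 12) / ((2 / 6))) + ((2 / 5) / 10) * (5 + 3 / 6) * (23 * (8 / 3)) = 1012 / 75 + 637 * sqrt(187) / 34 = 269.69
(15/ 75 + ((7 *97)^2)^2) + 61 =1062794018711/ 5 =212558803742.20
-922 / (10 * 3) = -461 / 15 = -30.73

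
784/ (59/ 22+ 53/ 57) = 140448/ 647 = 217.08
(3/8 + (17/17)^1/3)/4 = 0.18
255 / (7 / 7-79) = -3.27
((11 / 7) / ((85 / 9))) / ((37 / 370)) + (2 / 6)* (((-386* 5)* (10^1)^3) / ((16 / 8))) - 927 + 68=-115141069 / 357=-322524.00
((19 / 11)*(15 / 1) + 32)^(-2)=0.00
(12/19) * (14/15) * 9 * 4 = 2016/95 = 21.22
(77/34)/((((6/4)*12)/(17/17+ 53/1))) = 231/34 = 6.79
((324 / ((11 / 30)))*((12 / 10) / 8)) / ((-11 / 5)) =-7290 / 121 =-60.25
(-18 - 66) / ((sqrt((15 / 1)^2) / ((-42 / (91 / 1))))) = 168 / 65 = 2.58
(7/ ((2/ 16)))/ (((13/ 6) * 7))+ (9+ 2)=14.69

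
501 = 501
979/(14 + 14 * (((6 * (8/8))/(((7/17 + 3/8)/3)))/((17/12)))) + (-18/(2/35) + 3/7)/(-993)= 37367023/8503390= 4.39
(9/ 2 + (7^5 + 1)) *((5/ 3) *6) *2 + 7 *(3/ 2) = 672521/ 2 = 336260.50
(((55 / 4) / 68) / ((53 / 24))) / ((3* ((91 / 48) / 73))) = 96360 / 81991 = 1.18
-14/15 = -0.93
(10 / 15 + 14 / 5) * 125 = 1300 / 3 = 433.33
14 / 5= 2.80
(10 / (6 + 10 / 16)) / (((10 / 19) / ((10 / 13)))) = 2.21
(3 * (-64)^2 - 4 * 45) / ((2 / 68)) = 411672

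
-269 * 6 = -1614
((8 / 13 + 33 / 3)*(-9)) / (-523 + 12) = 1359 / 6643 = 0.20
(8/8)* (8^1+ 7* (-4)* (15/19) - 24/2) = -496/19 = -26.11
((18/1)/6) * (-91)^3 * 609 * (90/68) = -61954839765/34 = -1822201169.56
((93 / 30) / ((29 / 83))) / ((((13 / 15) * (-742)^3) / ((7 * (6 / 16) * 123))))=-2848311 / 352026217088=-0.00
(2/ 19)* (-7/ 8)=-7/ 76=-0.09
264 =264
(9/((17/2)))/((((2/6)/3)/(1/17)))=162/289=0.56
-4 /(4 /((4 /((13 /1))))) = -4 /13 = -0.31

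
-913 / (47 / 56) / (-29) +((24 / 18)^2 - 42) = -33254 / 12267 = -2.71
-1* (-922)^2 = -850084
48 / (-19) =-48 / 19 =-2.53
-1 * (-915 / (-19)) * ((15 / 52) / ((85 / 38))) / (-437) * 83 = 227835 / 193154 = 1.18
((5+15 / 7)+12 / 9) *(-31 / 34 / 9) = -2759 / 3213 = -0.86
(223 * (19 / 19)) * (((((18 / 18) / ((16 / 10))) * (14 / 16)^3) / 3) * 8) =382445 / 1536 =248.99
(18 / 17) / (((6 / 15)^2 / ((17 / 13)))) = 225 / 26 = 8.65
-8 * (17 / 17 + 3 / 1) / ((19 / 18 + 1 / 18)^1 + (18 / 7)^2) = -7056 / 1703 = -4.14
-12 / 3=-4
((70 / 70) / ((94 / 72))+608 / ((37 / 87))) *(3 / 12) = 621861 / 1739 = 357.60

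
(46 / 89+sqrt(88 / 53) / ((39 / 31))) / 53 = 46 / 4717+62 * sqrt(1166) / 109551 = 0.03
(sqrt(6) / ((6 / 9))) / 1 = 3 * sqrt(6) / 2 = 3.67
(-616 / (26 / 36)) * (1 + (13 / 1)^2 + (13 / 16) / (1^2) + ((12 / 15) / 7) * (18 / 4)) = -9498357 / 65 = -146128.57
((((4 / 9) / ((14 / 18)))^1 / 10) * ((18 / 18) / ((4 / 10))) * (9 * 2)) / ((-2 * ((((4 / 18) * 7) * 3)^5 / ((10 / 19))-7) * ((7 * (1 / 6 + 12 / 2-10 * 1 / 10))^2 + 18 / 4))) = -393660 / 1687132913011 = -0.00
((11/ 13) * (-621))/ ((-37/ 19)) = 129789/ 481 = 269.83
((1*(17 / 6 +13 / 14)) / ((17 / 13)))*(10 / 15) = 1.92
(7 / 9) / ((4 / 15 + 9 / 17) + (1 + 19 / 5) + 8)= 595 / 10401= 0.06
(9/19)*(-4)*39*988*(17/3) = -413712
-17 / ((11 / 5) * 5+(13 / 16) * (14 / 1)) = -136 / 179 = -0.76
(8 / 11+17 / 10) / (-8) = -267 / 880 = -0.30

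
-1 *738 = -738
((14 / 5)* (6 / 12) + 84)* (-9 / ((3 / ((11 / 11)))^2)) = -427 / 5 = -85.40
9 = 9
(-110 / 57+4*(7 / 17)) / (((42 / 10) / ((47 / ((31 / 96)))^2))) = -3098961920 / 2172821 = -1426.24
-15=-15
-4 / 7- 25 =-179 / 7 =-25.57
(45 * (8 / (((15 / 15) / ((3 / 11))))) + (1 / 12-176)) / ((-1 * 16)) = 10261 / 2112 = 4.86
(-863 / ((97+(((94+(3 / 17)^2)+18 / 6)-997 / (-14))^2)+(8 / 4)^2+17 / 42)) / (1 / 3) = -127146690972 / 1395123262669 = -0.09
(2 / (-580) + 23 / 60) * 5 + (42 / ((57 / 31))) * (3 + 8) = 1673911 / 6612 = 253.16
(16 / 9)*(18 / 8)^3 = 81 / 4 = 20.25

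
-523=-523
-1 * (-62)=62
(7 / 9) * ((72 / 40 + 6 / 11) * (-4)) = -1204 / 165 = -7.30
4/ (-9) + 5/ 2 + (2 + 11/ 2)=86/ 9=9.56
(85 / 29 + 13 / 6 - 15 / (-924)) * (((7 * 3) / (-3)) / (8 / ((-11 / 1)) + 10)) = -137033 / 35496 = -3.86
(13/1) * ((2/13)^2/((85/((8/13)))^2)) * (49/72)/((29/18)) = 0.00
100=100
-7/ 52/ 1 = -7/ 52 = -0.13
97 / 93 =1.04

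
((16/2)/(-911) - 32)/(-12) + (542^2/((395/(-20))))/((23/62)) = -66365097682/1655287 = -40092.80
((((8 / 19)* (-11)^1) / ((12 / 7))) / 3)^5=-86617093024 / 146211169851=-0.59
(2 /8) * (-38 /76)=-1 /8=-0.12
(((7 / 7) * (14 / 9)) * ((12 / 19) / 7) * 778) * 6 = 12448 / 19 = 655.16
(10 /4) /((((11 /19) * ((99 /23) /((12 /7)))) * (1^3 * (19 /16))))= 3680 /2541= 1.45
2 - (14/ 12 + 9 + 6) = -85/ 6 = -14.17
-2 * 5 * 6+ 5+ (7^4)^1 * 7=16752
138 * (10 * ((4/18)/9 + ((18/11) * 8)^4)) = 16021131462680/395307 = 40528327.26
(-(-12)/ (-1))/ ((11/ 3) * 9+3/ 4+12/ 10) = -80/ 233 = -0.34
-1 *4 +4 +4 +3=7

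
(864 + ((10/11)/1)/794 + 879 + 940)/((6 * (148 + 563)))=5858333/9314811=0.63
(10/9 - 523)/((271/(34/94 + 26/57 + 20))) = -261956387/6534081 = -40.09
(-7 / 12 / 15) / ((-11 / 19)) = 133 / 1980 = 0.07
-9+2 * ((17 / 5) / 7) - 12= -701 / 35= -20.03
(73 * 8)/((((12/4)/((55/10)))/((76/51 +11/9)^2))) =553186700/70227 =7877.12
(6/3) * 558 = 1116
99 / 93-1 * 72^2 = -160671 / 31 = -5182.94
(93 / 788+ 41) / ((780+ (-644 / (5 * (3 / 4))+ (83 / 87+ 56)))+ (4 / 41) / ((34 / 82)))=79868465 / 1292595012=0.06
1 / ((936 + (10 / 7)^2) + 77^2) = 49 / 336485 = 0.00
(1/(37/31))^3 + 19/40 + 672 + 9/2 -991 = -313.44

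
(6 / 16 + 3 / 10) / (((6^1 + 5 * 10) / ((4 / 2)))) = 27 / 1120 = 0.02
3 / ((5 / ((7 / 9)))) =7 / 15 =0.47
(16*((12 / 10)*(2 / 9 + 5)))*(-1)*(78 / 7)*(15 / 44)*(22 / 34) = -29328 / 119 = -246.45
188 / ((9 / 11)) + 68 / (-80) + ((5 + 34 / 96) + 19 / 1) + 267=374603 / 720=520.28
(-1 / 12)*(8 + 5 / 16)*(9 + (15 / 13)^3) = -256557 / 35152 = -7.30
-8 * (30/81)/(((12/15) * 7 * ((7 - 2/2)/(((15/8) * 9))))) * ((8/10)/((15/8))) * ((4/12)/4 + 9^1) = -1090/189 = -5.77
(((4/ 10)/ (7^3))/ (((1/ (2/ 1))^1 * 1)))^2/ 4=4/ 2941225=0.00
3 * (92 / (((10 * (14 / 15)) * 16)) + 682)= 229359 / 112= 2047.85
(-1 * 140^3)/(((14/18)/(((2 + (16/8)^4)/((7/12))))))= -108864000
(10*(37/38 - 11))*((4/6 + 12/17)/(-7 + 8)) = -44450/323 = -137.62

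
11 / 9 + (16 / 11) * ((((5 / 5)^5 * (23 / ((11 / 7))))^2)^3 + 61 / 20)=12539722461714281 / 876922695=14299689.74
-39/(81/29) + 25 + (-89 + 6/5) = -76.76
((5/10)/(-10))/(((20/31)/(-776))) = 3007/50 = 60.14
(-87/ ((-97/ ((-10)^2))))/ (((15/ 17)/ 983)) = 9692380/ 97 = 99921.44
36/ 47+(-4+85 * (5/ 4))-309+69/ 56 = -538907/ 2632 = -204.75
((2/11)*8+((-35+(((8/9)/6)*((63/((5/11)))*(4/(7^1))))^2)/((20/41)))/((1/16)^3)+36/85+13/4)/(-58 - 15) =-725468858507/61429500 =-11809.78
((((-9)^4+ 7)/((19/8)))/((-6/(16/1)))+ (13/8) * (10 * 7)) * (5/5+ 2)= -1655473/76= -21782.54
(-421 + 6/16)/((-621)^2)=-3365/3085128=-0.00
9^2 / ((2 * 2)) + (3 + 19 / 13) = 1285 / 52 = 24.71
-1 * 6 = -6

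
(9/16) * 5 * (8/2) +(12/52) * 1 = 597/52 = 11.48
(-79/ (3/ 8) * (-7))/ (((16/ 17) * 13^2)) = 9401/ 1014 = 9.27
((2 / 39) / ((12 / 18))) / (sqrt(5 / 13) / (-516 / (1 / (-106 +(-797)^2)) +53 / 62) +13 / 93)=10895399041127274* sqrt(65) / 11790833796671270995350229 +499111307733467639300961 / 906987215128559307334633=0.55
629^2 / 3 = 395641 / 3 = 131880.33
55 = 55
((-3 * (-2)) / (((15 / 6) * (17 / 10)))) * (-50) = -1200 / 17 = -70.59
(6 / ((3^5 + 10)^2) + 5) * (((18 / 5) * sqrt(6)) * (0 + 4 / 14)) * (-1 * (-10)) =125.98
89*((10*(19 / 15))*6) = 6764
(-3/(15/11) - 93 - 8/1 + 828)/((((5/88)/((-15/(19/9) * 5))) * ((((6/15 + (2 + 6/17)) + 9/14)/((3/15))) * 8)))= -28462896/8531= -3336.41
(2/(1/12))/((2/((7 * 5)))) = 420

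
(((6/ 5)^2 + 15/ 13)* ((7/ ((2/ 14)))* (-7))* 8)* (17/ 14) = -2808876/ 325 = -8642.70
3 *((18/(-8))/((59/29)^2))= -22707/13924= -1.63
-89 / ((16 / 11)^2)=-10769 / 256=-42.07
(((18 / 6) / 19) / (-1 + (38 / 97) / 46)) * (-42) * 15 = 301185 / 3002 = 100.33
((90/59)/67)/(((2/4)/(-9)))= -1620/3953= -0.41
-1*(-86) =86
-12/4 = -3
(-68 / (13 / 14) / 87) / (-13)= 952 / 14703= 0.06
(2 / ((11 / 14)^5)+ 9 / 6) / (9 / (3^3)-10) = -7903347 / 9340958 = -0.85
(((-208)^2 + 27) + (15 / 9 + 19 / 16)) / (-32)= -1352.93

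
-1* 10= -10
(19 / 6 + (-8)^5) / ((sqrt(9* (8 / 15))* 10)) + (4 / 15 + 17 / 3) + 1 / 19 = 1706 / 285 -196589* sqrt(30) / 720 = -1489.52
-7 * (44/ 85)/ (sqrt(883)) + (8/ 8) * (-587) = -587 -308 * sqrt(883)/ 75055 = -587.12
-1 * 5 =-5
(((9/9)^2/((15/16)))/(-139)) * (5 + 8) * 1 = -208/2085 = -0.10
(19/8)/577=19/4616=0.00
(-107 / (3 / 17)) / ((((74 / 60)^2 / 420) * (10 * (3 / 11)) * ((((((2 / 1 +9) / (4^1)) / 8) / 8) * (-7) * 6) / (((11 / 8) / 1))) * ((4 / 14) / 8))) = 1792806400 / 1369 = 1309573.70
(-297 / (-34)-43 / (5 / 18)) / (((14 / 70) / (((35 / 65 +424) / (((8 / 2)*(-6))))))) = 45680763 / 3536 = 12918.77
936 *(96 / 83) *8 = 718848 / 83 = 8660.82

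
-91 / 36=-2.53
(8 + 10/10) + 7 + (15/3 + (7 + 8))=36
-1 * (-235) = 235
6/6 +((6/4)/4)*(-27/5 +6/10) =-4/5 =-0.80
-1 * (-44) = 44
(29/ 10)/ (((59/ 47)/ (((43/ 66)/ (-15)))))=-58609/ 584100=-0.10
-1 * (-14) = 14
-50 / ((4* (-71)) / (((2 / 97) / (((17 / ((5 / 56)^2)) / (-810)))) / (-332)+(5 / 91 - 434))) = -60533095494975 / 792330727552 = -76.40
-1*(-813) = 813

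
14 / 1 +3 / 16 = 227 / 16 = 14.19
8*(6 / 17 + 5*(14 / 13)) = 10144 / 221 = 45.90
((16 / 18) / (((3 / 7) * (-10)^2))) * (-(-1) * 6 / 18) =14 / 2025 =0.01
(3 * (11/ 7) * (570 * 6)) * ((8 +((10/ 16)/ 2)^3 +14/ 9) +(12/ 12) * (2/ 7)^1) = 7986083325/ 50176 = 159161.42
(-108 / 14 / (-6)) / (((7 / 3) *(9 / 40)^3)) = 64000 / 1323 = 48.37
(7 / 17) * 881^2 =5433127 / 17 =319595.71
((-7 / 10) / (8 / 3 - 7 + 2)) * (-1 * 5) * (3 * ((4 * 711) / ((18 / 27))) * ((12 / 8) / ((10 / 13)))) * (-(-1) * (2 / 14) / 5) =-748683 / 700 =-1069.55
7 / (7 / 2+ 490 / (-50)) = -10 / 9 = -1.11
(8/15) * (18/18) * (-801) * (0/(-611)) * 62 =0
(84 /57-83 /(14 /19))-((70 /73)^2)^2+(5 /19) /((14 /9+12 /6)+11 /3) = -111.98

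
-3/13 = -0.23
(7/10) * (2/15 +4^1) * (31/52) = 6727/3900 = 1.72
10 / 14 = 5 / 7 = 0.71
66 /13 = 5.08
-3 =-3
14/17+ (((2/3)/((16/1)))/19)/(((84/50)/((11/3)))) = 809059/976752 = 0.83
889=889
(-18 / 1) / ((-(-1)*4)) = -9 / 2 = -4.50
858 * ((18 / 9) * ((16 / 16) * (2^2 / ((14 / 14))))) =6864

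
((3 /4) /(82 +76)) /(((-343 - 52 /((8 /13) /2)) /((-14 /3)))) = 7 /161792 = 0.00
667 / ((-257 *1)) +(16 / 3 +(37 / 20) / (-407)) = 463649 / 169620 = 2.73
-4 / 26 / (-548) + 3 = 10687 / 3562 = 3.00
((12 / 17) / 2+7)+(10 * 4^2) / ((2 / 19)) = 25965 / 17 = 1527.35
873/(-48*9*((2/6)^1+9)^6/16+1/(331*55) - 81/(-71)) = -30466813905/622869682070468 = -0.00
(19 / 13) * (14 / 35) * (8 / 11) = 304 / 715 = 0.43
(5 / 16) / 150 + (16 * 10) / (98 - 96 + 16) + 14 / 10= 10.29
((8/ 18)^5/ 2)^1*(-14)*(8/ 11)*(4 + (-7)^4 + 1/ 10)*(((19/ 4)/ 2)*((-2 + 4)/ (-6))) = 545925632/ 3247695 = 168.10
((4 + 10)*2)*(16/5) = 448/5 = 89.60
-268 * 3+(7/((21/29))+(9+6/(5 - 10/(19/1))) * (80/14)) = -262481/357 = -735.24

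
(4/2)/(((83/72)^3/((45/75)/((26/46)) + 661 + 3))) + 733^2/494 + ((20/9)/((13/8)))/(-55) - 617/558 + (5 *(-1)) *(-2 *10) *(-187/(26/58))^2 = 490323560610815700452/28173543634665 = 17403687.91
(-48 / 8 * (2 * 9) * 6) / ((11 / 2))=-1296 / 11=-117.82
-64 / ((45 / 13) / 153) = -14144 / 5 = -2828.80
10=10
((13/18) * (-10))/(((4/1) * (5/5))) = -65/36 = -1.81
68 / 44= 17 / 11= 1.55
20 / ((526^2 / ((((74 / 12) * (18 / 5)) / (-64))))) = -111 / 4426816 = -0.00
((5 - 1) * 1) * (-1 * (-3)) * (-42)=-504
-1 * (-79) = 79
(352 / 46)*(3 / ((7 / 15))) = 7920 / 161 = 49.19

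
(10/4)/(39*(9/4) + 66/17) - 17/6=-34969/12462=-2.81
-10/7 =-1.43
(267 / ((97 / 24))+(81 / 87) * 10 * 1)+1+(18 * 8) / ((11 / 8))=5603761 / 30943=181.10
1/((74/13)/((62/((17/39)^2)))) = 612963/10693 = 57.32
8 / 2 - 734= -730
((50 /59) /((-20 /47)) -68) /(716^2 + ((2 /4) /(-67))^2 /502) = -37222949604 /272641128146107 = -0.00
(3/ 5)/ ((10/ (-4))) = -6/ 25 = -0.24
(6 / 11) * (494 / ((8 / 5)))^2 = 51996.31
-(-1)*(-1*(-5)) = 5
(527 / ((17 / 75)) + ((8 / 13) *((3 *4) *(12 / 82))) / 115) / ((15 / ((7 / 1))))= 332526719 / 306475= 1085.00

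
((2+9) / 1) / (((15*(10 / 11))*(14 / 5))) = 0.29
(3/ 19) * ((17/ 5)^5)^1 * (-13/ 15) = -62.17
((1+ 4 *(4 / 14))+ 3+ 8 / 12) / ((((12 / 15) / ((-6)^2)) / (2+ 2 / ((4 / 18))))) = 20130 / 7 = 2875.71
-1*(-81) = 81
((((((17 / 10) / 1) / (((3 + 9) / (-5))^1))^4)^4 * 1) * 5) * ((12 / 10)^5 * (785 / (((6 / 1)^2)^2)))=7639807124479698351517 / 252428641478023053312000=0.03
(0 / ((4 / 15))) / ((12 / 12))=0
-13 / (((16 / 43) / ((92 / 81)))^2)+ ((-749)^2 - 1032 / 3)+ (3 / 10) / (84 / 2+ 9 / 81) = 560535.88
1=1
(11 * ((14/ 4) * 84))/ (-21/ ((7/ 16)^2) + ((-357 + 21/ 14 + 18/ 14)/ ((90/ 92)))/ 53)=-5999070/ 216193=-27.75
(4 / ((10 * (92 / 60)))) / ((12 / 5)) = 5 / 46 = 0.11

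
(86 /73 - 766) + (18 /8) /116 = -25905391 /33872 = -764.80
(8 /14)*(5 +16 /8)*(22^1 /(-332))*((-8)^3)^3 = 2952790016 /83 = 35575783.33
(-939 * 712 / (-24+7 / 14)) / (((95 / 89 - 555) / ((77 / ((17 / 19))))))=-43526116788 / 9847675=-4419.94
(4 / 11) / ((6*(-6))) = -1 / 99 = -0.01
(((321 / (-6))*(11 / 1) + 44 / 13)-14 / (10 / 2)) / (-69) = 3323 / 390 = 8.52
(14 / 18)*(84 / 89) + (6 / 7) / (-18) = 1283 / 1869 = 0.69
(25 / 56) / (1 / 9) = 225 / 56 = 4.02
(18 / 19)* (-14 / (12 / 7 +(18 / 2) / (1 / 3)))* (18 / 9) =-1176 / 1273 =-0.92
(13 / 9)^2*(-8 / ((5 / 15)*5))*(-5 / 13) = 104 / 27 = 3.85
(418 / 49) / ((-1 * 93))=-418 / 4557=-0.09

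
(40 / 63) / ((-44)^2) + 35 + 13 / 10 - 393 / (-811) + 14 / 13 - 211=-69574954909 / 401846445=-173.14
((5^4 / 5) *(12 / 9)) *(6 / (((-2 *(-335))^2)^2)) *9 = 9 / 201511210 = 0.00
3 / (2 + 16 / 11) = 0.87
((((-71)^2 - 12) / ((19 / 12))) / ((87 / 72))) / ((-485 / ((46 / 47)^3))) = -2999506176 / 590322115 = -5.08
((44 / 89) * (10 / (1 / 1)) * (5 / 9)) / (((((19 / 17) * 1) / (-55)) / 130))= -267410000 / 15219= -17570.80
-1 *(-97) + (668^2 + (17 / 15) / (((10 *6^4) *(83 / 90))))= 80016428897 / 179280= 446321.00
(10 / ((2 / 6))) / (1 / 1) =30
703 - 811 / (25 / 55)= -5406 / 5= -1081.20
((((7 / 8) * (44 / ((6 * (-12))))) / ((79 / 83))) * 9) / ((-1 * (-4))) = -6391 / 5056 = -1.26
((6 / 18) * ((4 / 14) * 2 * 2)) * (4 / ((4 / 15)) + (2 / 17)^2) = 34712 / 6069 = 5.72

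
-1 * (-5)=5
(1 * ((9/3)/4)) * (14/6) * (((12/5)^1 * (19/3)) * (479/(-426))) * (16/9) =-509656/9585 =-53.17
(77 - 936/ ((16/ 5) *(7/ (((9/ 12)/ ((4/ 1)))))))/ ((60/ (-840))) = -15493/ 16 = -968.31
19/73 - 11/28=-271/2044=-0.13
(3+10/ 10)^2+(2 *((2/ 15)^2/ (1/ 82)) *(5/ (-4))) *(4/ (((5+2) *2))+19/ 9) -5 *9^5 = -836998979/ 2835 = -295237.74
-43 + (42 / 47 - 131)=-8136 / 47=-173.11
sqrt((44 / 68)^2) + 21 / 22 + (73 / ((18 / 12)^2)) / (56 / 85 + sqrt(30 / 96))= 8393030221 / 47295666- 8438800 * sqrt(5) / 126459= 28.24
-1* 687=-687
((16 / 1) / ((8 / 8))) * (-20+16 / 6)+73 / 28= -23077 / 84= -274.73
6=6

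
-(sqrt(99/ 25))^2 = -99/ 25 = -3.96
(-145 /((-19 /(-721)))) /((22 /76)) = -209090 /11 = -19008.18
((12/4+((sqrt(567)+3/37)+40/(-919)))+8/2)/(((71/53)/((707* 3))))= 26900206074/2414213+1011717* sqrt(7)/71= 48843.16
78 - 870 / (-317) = 25596 / 317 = 80.74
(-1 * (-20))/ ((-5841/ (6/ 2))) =-20/ 1947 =-0.01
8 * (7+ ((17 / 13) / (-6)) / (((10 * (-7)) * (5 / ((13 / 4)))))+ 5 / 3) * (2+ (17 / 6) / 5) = 800987 / 4500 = 178.00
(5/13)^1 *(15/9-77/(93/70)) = -21.65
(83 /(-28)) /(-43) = 83 /1204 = 0.07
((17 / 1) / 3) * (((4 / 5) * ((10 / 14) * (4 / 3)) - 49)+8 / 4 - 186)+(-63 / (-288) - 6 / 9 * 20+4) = -2671463 / 2016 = -1325.13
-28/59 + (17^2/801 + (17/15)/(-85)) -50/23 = -62527844/27173925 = -2.30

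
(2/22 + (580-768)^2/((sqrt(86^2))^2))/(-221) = -99045/4494919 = -0.02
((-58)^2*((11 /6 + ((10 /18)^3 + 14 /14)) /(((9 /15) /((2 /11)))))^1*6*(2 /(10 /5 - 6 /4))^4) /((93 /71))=2678721443840 /745767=3591901.28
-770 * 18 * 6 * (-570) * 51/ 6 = 402910200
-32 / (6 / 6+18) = -32 / 19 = -1.68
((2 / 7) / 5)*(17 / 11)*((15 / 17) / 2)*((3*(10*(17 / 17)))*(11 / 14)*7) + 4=73 / 7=10.43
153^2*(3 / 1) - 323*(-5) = 71842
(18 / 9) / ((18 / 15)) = 5 / 3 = 1.67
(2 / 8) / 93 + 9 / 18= 187 / 372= 0.50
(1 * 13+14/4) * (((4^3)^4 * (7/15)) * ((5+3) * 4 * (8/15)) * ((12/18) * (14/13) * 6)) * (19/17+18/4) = 884325176311808/16575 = 53352951813.68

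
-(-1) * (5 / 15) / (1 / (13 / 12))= 13 / 36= 0.36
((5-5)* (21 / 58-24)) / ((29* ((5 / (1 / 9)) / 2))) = 0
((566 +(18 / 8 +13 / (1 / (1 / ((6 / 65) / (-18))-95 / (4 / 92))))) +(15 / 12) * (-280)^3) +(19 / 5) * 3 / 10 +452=-2746991861 / 100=-27469918.61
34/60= 0.57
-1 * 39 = -39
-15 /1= -15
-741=-741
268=268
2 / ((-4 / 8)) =-4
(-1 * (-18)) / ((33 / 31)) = 186 / 11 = 16.91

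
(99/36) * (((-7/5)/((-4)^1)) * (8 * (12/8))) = 11.55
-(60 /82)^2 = -900 /1681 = -0.54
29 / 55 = 0.53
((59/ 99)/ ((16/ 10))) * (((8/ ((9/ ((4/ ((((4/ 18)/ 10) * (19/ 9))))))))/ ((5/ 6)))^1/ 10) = 708/ 209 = 3.39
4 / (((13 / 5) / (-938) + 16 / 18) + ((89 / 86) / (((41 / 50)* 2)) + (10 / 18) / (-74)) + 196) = 11013602040 / 543823133003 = 0.02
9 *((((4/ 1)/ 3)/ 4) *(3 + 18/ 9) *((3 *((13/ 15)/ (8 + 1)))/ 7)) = 13/ 21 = 0.62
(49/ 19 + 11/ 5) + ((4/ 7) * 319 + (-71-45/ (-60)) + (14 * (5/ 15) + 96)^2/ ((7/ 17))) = 24727.42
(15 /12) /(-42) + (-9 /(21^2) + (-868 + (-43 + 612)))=-351683 /1176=-299.05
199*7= 1393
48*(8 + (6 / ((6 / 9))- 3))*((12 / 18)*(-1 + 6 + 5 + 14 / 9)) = 5176.89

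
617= 617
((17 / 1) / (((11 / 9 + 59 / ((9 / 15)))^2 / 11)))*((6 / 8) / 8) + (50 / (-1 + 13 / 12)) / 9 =5138158723 / 77070336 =66.67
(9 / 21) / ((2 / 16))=24 / 7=3.43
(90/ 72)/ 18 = 5/ 72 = 0.07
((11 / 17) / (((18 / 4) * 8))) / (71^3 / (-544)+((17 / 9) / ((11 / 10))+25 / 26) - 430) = -12584 / 759811057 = -0.00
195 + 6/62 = 6048/31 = 195.10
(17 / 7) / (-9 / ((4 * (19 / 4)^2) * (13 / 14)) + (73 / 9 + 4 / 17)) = 12206493 / 41410943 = 0.29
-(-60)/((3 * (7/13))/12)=3120/7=445.71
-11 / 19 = -0.58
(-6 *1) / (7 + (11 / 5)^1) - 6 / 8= -129 / 92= -1.40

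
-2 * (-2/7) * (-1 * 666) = -2664/7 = -380.57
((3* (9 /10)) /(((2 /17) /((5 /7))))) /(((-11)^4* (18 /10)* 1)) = 255 /409948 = 0.00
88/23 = 3.83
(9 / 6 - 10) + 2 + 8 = 3 / 2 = 1.50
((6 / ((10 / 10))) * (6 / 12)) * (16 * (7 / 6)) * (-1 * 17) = -952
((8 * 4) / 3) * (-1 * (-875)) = 28000 / 3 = 9333.33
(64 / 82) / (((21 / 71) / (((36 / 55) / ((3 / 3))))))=27264 / 15785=1.73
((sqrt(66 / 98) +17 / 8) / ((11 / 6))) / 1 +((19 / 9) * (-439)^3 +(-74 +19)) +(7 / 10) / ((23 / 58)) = -8133880828187 / 45540 +6 * sqrt(33) / 77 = -178609591.74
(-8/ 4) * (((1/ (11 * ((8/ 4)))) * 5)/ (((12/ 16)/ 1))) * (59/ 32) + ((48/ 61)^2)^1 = -489439/ 982344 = -0.50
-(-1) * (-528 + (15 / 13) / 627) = -1434571 / 2717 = -528.00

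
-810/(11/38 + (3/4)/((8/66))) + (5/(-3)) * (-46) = -285850/5907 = -48.39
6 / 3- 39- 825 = -862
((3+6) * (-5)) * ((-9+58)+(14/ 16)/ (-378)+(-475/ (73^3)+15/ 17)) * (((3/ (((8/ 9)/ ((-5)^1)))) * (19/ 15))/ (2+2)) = 40612736556555/ 3386003968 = 11994.30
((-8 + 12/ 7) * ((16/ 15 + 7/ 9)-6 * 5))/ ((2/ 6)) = 7964/ 15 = 530.93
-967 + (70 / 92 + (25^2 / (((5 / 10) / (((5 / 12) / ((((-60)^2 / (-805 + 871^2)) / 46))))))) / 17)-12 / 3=462481671 / 1564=295704.39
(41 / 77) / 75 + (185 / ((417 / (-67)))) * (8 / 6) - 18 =-138771553 / 2408175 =-57.63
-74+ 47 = -27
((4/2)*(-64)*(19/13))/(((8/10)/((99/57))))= -5280/13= -406.15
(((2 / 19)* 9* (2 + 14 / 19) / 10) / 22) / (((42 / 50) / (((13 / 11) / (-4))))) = -2535 / 611534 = -0.00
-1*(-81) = 81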